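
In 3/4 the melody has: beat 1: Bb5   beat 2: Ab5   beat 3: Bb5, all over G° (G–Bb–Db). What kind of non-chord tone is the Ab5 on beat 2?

Lower neighbor tone.

The harmony at that moment is G diminished triad (G, Bb, Db); Ab5 is not a chord tone.
It is approached by step down from Bb5 and left by step up to Bb5.
Step away and step back to the same note — a neighbor tone (lower neighbor).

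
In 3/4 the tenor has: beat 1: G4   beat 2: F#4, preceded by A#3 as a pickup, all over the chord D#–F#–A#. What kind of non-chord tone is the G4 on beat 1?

The harmony at that moment is D# minor triad (D#, F#, A#); G4 is not a chord tone.
It is approached by leap up from A#3 and left by step down to F#4.
Leap in, step out, metrically accented — an appoggiatura.

Appoggiatura.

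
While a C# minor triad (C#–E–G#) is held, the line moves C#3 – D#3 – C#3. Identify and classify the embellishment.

D#3 is a neighbor tone.

The harmony at that moment is C# minor triad (C#, E, G#); D#3 is not a chord tone.
It is approached by step up from C#3 and left by step down to C#3.
Step away and step back to the same note — a neighbor tone (upper neighbor).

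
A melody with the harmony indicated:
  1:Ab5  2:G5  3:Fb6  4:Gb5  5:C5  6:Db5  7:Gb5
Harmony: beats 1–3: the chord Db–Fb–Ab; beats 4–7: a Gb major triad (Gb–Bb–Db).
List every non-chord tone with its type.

G5 (beat 2) — escape tone; C5 (beat 5) — appoggiatura.

The harmony at that moment is Db minor triad (Db, Fb, Ab); G5 is not a chord tone.
It is approached by step down from Ab5 and left by leap up to Fb6.
Step in, leap out — an escape tone.
The harmony at that moment is Gb major triad (Gb, Bb, Db); C5 is not a chord tone.
It is approached by leap down from Gb5 and left by step up to Db5.
Leap in, step out — an appoggiatura.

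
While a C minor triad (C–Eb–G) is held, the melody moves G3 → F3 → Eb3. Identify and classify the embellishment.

The harmony at that moment is C minor triad (C, Eb, G); F3 is not a chord tone.
It is approached by step down from G3 and left by step down to Eb3.
Step in, step out in the same direction — a passing tone.

F3 is a passing tone.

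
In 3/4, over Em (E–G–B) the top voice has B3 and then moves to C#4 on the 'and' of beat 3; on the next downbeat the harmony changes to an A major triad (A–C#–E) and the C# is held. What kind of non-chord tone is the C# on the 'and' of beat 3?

Anticipation.

The harmony at that moment is E minor triad (E, G, B); C#4 is not a chord tone.
It is approached by step up from B3 and then sustained as the same pitch into the next harmony.
Arriving early and becoming a chord tone when the harmony changes — an anticipation.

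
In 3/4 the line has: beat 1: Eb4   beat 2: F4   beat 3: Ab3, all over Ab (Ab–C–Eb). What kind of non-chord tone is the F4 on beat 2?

The harmony at that moment is Ab major triad (Ab, C, Eb); F4 is not a chord tone.
It is approached by step up from Eb4 and left by leap down to Ab3.
Step in, leap out, on a weak beat — an escape tone.

Escape tone.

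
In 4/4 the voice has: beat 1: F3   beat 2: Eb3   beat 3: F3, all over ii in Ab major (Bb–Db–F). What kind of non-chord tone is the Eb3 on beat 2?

Lower neighbor tone.

The harmony at that moment is Bb minor triad (Bb, Db, F); Eb3 is not a chord tone.
It is approached by step down from F3 and left by step up to F3.
Step away and step back to the same note — a neighbor tone (lower neighbor).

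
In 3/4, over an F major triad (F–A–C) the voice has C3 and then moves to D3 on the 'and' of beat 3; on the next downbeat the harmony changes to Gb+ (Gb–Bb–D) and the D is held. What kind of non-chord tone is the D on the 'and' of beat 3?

The harmony at that moment is F major triad (F, A, C); D3 is not a chord tone.
It is approached by step up from C3 and then sustained as the same pitch into the next harmony.
Arriving early and becoming a chord tone when the harmony changes — an anticipation.

Anticipation.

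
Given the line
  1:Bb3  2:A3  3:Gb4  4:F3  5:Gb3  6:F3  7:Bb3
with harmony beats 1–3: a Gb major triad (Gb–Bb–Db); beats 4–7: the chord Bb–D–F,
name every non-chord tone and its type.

A3 (beat 2) — escape tone; Gb3 (beat 5) — neighbor tone.

The harmony at that moment is Gb major triad (Gb, Bb, Db); A3 is not a chord tone.
It is approached by step down from Bb3 and left by leap up to Gb4.
Step in, leap out — an escape tone.
The harmony at that moment is Bb major triad (Bb, D, F); Gb3 is not a chord tone.
It is approached by step up from F3 and left by step down to F3.
Step away and step back to the same note — a neighbor tone (upper neighbor).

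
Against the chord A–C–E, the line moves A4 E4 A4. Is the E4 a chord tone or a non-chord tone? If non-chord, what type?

Chord tone (the fifth of A minor triad).

A minor triad contains A, C, E; E is the fifth, so it is a chord tone.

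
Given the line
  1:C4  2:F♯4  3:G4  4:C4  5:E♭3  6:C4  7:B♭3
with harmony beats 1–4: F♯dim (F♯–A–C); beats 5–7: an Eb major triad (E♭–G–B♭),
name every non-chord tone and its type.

G4 (beat 3) — escape tone; C4 (beat 6) — appoggiatura.

The harmony at that moment is F♯ diminished triad (F♯, A, C); G4 is not a chord tone.
It is approached by step up from F♯4 and left by leap down to C4.
Step in, leap out — an escape tone.
The harmony at that moment is E♭ major triad (E♭, G, B♭); C4 is not a chord tone.
It is approached by leap up from E♭3 and left by step down to B♭3.
Leap in, step out — an appoggiatura.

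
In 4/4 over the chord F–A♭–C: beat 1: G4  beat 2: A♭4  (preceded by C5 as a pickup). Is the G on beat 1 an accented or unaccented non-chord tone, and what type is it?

The harmony at that moment is F minor triad (F, A♭, C); G4 is not a chord tone.
It is approached by leap down from C5 and left by step up to A♭4.
Leap in, step out — an appoggiatura.
It falls on the downbeat, so it is accented.

Accented appoggiatura.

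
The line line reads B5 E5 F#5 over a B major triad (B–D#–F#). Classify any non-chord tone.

E5 is an appoggiatura.

The harmony at that moment is B major triad (B, D#, F#); E5 is not a chord tone.
It is approached by leap down from B5 and left by step up to F#5.
Leap in, step out — an appoggiatura.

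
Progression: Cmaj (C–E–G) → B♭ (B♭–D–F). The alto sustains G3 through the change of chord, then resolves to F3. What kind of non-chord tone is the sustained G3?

G3 is a suspension.

The harmony at that moment is B♭ major triad (B♭, D, F); G3 is not a chord tone.
It is held over (the same pitch as the preceding G3) and left by step down to F3.
Held over from the previous chord and resolving down by step — a suspension.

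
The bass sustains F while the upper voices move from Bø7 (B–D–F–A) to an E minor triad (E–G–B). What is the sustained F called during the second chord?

Pedal tone (pedal point).

The harmony at that moment is E minor triad (E, G, B); F is not a chord tone.
It is held over (the same pitch as the preceding F) and then sustained as the same pitch into the next harmony.
Sustained through a change of harmony — a pedal tone.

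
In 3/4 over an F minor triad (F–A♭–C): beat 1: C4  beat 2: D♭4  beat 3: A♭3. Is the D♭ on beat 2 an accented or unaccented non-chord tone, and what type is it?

The harmony at that moment is F minor triad (F, A♭, C); D♭4 is not a chord tone.
It is approached by step up from C4 and left by leap down to A♭3.
Step in, leap out — an escape tone.
It falls on a weak beat, so it is unaccented.

Unaccented escape tone.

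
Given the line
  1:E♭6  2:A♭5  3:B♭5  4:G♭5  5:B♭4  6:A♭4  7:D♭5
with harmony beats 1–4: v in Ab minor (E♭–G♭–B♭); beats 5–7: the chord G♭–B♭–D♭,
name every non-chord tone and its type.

The harmony at that moment is E♭ minor triad (E♭, G♭, B♭); A♭5 is not a chord tone.
It is approached by leap down from E♭6 and left by step up to B♭5.
Leap in, step out — an appoggiatura.
The harmony at that moment is G♭ major triad (G♭, B♭, D♭); A♭4 is not a chord tone.
It is approached by step down from B♭4 and left by leap up to D♭5.
Step in, leap out — an escape tone.

A♭5 (beat 2) — appoggiatura; A♭4 (beat 6) — escape tone.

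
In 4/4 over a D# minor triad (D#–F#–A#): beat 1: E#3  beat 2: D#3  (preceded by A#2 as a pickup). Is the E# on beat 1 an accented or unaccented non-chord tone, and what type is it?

Accented appoggiatura.

The harmony at that moment is D# minor triad (D#, F#, A#); E#3 is not a chord tone.
It is approached by leap up from A#2 and left by step down to D#3.
Leap in, step out — an appoggiatura.
It falls on the downbeat, so it is accented.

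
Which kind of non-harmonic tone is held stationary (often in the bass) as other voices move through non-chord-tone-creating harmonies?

Approach: none. Departure: none — a single pitch is sustained while the chords change around it, passing through harmonies that do not contain it.
No melodic motion at all; the dissonance is created entirely by the moving harmonies against the stationary note — a pedal tone (pedal point).

Pedal tone.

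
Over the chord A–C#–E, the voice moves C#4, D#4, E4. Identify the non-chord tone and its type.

The harmony at that moment is A major triad (A, C#, E); D#4 is not a chord tone.
It is approached by step up from C#4 and left by step up to E4.
Step in, step out in the same direction — a passing tone.

D#4 is a passing tone.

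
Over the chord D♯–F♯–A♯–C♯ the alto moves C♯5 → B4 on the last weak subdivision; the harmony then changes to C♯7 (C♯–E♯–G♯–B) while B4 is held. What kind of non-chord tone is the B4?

The harmony at that moment is D♯ minor seventh chord (D♯, F♯, A♯, C♯); B4 is not a chord tone.
It is approached by step down from C♯5 and then sustained as the same pitch into the next harmony.
Arriving early and becoming a chord tone when the harmony changes — an anticipation.

B4 is an anticipation.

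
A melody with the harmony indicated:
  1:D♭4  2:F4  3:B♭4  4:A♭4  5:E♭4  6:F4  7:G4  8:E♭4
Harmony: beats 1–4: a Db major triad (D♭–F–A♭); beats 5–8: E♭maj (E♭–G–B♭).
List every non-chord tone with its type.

The harmony at that moment is D♭ major triad (D♭, F, A♭); B♭4 is not a chord tone.
It is approached by leap up from F4 and left by step down to A♭4.
Leap in, step out — an appoggiatura.
The harmony at that moment is E♭ major triad (E♭, G, B♭); F4 is not a chord tone.
It is approached by step up from E♭4 and left by step up to G4.
Step in, step out in the same direction — a passing tone.

B♭4 (beat 3) — appoggiatura; F4 (beat 6) — passing tone.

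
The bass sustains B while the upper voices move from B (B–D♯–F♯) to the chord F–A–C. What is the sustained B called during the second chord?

The harmony at that moment is F major triad (F, A, C); B is not a chord tone.
It is held over (the same pitch as the preceding B) and then sustained as the same pitch into the next harmony.
Sustained through a change of harmony — a pedal tone.

Pedal tone (pedal point).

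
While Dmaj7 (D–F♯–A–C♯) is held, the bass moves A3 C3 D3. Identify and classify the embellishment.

C3 is an appoggiatura.

The harmony at that moment is D major seventh chord (D, F♯, A, C♯); C3 is not a chord tone.
It is approached by leap down from A3 and left by step up to D3.
Leap in, step out — an appoggiatura.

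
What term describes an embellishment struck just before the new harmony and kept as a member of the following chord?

Anticipation.

Approach: ahead of the chord change (typically by step), so it is dissonant against the current harmony. Departure: none — the same pitch is restated or held and is a chord tone of the new harmony.
Dissonant first, consonant once the harmony catches up: the note simply arrives early — an anticipation. (The reverse timing, consonant first and dissonant after the change, would be a suspension or retardation.)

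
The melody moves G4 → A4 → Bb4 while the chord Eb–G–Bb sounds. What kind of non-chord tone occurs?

The harmony at that moment is Eb major triad (Eb, G, Bb); A4 is not a chord tone.
It is approached by step up from G4 and left by step up to Bb4.
Step in, step out in the same direction — a passing tone.

A4 is a passing tone.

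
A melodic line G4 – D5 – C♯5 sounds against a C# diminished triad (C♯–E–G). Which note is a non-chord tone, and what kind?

The harmony at that moment is C♯ diminished triad (C♯, E, G); D5 is not a chord tone.
It is approached by leap up from G4 and left by step down to C♯5.
Leap in, step out — an appoggiatura.

D5 is an appoggiatura.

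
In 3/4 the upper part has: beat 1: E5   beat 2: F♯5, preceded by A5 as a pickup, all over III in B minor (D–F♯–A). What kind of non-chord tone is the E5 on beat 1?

Appoggiatura.

The harmony at that moment is D major triad (D, F♯, A); E5 is not a chord tone.
It is approached by leap down from A5 and left by step up to F♯5.
Leap in, step out, metrically accented — an appoggiatura.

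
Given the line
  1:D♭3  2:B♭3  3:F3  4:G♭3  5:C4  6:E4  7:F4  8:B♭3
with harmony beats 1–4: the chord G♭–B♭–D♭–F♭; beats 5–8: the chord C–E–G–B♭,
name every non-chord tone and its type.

F3 (beat 3) — appoggiatura; F4 (beat 7) — escape tone.

The harmony at that moment is G♭ dominant seventh chord (G♭, B♭, D♭, F♭); F3 is not a chord tone.
It is approached by leap down from B♭3 and left by step up to G♭3.
Leap in, step out — an appoggiatura.
The harmony at that moment is C dominant seventh chord (C, E, G, B♭); F4 is not a chord tone.
It is approached by step up from E4 and left by leap down to B♭3.
Step in, leap out — an escape tone.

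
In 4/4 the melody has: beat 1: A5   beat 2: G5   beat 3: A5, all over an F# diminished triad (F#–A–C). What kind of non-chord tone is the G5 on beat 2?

Lower neighbor tone.

The harmony at that moment is F# diminished triad (F#, A, C); G5 is not a chord tone.
It is approached by step down from A5 and left by step up to A5.
Step away and step back to the same note — a neighbor tone (lower neighbor).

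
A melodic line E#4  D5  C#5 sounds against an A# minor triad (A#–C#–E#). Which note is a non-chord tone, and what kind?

The harmony at that moment is A# minor triad (A#, C#, E#); D5 is not a chord tone.
It is approached by leap up from E#4 and left by step down to C#5.
Leap in, step out — an appoggiatura.

D5 is an appoggiatura.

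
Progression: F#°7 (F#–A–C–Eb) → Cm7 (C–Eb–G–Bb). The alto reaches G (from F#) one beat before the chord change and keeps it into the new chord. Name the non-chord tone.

G is an anticipation.

The harmony at that moment is F# diminished seventh chord (F#, A, C, Eb); G is not a chord tone.
It is approached by step up from F# and then sustained as the same pitch into the next harmony.
Arriving early and becoming a chord tone when the harmony changes — an anticipation.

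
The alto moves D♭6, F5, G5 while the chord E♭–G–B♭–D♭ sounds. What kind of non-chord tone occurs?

The harmony at that moment is E♭ dominant seventh chord (E♭, G, B♭, D♭); F5 is not a chord tone.
It is approached by leap down from D♭6 and left by step up to G5.
Leap in, step out — an appoggiatura.

F5 is an appoggiatura.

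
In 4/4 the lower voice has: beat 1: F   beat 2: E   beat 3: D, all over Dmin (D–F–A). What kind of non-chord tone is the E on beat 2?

Passing tone.

The harmony at that moment is D minor triad (D, F, A); E is not a chord tone.
It is approached by step down from F and left by step down to D.
Step in, step out in the same direction — a passing tone.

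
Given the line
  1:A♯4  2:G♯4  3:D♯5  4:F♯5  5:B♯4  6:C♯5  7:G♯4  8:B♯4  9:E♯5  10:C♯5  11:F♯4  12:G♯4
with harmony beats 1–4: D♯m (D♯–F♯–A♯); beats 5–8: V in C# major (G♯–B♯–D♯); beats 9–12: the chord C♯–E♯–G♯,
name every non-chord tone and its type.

The harmony at that moment is D♯ minor triad (D♯, F♯, A♯); G♯4 is not a chord tone.
It is approached by step down from A♯4 and left by leap up to D♯5.
Step in, leap out — an escape tone.
The harmony at that moment is G♯ major triad (G♯, B♯, D♯); C♯5 is not a chord tone.
It is approached by step up from B♯4 and left by leap down to G♯4.
Step in, leap out — an escape tone.
The harmony at that moment is C♯ major triad (C♯, E♯, G♯); F♯4 is not a chord tone.
It is approached by leap down from C♯5 and left by step up to G♯4.
Leap in, step out — an appoggiatura.

G♯4 (beat 2) — escape tone; C♯5 (beat 6) — escape tone; F♯4 (beat 11) — appoggiatura.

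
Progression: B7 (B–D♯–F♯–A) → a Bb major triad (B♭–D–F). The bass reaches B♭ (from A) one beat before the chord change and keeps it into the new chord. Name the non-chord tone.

B♭ is an anticipation.

The harmony at that moment is B dominant seventh chord (B, D♯, F♯, A); B♭ is not a chord tone.
It is approached by step up from A and then sustained as the same pitch into the next harmony.
Arriving early and becoming a chord tone when the harmony changes — an anticipation.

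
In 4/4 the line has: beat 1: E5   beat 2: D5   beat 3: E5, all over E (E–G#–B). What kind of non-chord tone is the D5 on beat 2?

Lower neighbor tone.

The harmony at that moment is E major triad (E, G#, B); D5 is not a chord tone.
It is approached by step down from E5 and left by step up to E5.
Step away and step back to the same note — a neighbor tone (lower neighbor).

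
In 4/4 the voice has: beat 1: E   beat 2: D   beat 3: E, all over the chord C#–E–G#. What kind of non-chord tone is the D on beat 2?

Lower neighbor tone.

The harmony at that moment is C# minor triad (C#, E, G#); D is not a chord tone.
It is approached by step down from E and left by step up to E.
Step away and step back to the same note — a neighbor tone (lower neighbor).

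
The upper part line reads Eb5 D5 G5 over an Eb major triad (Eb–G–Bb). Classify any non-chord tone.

The harmony at that moment is Eb major triad (Eb, G, Bb); D5 is not a chord tone.
It is approached by step down from Eb5 and left by leap up to G5.
Step in, leap out — an escape tone.

D5 is an escape tone.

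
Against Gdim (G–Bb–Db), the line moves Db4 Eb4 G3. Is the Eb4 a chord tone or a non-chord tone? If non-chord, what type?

Non-chord tone — an escape tone.

The harmony at that moment is G diminished triad (G, Bb, Db); Eb4 is not a chord tone.
It is approached by step up from Db4 and left by leap down to G3.
Step in, leap out — an escape tone.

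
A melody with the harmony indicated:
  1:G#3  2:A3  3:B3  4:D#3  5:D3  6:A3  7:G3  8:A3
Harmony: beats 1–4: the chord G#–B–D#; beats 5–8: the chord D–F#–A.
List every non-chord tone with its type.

A3 (beat 2) — passing tone; G3 (beat 7) — neighbor tone.

The harmony at that moment is G# minor triad (G#, B, D#); A3 is not a chord tone.
It is approached by step up from G#3 and left by step up to B3.
Step in, step out in the same direction — a passing tone.
The harmony at that moment is D major triad (D, F#, A); G3 is not a chord tone.
It is approached by step down from A3 and left by step up to A3.
Step away and step back to the same note — a neighbor tone (lower neighbor).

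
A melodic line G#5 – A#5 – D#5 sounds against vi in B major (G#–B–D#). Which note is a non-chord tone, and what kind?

A#5 is an escape tone.

The harmony at that moment is G# minor triad (G#, B, D#); A#5 is not a chord tone.
It is approached by step up from G#5 and left by leap down to D#5.
Step in, leap out — an escape tone.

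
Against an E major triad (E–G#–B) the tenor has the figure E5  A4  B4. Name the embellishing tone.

The harmony at that moment is E major triad (E, G#, B); A4 is not a chord tone.
It is approached by leap down from E5 and left by step up to B4.
Leap in, step out — an appoggiatura.

A4 is an appoggiatura.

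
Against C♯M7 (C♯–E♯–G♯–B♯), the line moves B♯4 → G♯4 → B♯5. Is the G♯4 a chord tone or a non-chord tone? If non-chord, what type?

Chord tone (the fifth of C# major seventh chord).

C# major seventh chord contains C♯, E♯, G♯, B♯; G♯ is the fifth, so it is a chord tone.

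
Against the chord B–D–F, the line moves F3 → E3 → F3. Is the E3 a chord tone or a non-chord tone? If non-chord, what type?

The harmony at that moment is B diminished triad (B, D, F); E3 is not a chord tone.
It is approached by step down from F3 and left by step up to F3.
Step away and step back to the same note — a neighbor tone (lower neighbor).

Non-chord tone — a neighbor tone.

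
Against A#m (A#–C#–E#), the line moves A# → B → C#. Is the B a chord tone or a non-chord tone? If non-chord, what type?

The harmony at that moment is A# minor triad (A#, C#, E#); B is not a chord tone.
It is approached by step up from A# and left by step up to C#.
Step in, step out in the same direction — a passing tone.

Non-chord tone — a passing tone.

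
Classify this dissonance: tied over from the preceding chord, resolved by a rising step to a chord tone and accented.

Retardation.

Approach: by preparation — the pitch is first a chord tone, then held (tied or repeated) while the harmony changes under it. Departure: up by step. Metric position: strong.
A prepared dissonance that resolves upward by step — a retardation. (The same figure resolving downward would be a suspension.)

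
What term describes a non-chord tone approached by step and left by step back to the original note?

Neighbor tone.

Approach: by step. Departure: by step in the opposite direction, back to the starting pitch.
Stepwise on both sides but reversing to return to the same chord tone — a neighbor tone. (Had it continued onward in the same direction it would be a passing tone instead.)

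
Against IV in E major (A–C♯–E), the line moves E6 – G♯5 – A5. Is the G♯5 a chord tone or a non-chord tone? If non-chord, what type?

Non-chord tone — an appoggiatura.

The harmony at that moment is A major triad (A, C♯, E); G♯5 is not a chord tone.
It is approached by leap down from E6 and left by step up to A5.
Leap in, step out — an appoggiatura.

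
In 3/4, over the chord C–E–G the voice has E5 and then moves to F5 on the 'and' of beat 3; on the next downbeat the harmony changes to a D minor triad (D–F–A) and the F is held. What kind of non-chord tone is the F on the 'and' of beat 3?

Anticipation.

The harmony at that moment is C major triad (C, E, G); F5 is not a chord tone.
It is approached by step up from E5 and then sustained as the same pitch into the next harmony.
Arriving early and becoming a chord tone when the harmony changes — an anticipation.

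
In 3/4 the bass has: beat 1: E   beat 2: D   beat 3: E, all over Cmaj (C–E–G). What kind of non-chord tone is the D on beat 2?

Lower neighbor tone.

The harmony at that moment is C major triad (C, E, G); D is not a chord tone.
It is approached by step down from E and left by step up to E.
Step away and step back to the same note — a neighbor tone (lower neighbor).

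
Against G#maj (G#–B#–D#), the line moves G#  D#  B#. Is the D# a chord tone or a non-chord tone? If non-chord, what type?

G# major triad contains G#, B#, D#; D# is the fifth, so it is a chord tone.

Chord tone (the fifth of G# major triad).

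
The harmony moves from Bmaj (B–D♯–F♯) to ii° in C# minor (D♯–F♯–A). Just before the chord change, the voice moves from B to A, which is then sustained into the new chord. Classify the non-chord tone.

The harmony at that moment is B major triad (B, D♯, F♯); A is not a chord tone.
It is approached by step down from B and then sustained as the same pitch into the next harmony.
Arriving early and becoming a chord tone when the harmony changes — an anticipation.

A is an anticipation.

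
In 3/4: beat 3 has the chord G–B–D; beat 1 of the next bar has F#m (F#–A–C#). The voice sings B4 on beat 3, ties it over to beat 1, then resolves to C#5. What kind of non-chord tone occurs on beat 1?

Retardation.

The harmony at that moment is F# minor triad (F#, A, C#); B4 is not a chord tone.
It is held over (the same pitch as the preceding B4) and left by step up to C#5.
Held over from the previous chord and resolving up by step — a retardation.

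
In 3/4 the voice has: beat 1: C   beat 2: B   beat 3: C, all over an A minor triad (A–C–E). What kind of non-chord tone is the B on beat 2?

Lower neighbor tone.

The harmony at that moment is A minor triad (A, C, E); B is not a chord tone.
It is approached by step down from C and left by step up to C.
Step away and step back to the same note — a neighbor tone (lower neighbor).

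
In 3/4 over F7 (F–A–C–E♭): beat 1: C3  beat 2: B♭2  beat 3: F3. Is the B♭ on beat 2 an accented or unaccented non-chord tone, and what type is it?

Unaccented escape tone.

The harmony at that moment is F dominant seventh chord (F, A, C, E♭); B♭2 is not a chord tone.
It is approached by step down from C3 and left by leap up to F3.
Step in, leap out — an escape tone.
It falls on a weak beat, so it is unaccented.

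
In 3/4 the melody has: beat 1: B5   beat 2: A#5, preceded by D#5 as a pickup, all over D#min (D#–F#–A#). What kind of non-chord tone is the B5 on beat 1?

The harmony at that moment is D# minor triad (D#, F#, A#); B5 is not a chord tone.
It is approached by leap up from D#5 and left by step down to A#5.
Leap in, step out, metrically accented — an appoggiatura.

Appoggiatura.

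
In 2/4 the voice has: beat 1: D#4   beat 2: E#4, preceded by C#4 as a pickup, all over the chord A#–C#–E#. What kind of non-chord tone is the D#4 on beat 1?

The harmony at that moment is A# minor triad (A#, C#, E#); D#4 is not a chord tone.
It is approached by step up from C#4 and left by step up to E#4.
Step in, step out in the same direction — a passing tone.

Passing tone.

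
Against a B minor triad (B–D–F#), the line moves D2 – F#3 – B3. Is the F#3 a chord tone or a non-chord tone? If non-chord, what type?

Chord tone (the fifth of B minor triad).

B minor triad contains B, D, F#; F# is the fifth, so it is a chord tone.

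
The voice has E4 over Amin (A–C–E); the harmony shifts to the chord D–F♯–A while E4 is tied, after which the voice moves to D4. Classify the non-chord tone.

E4 is a suspension.

The harmony at that moment is D major triad (D, F♯, A); E4 is not a chord tone.
It is held over (the same pitch as the preceding E4) and left by step down to D4.
Held over from the previous chord and resolving down by step — a suspension.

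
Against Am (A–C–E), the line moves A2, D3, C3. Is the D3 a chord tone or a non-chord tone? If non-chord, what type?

The harmony at that moment is A minor triad (A, C, E); D3 is not a chord tone.
It is approached by leap up from A2 and left by step down to C3.
Leap in, step out — an appoggiatura.

Non-chord tone — an appoggiatura.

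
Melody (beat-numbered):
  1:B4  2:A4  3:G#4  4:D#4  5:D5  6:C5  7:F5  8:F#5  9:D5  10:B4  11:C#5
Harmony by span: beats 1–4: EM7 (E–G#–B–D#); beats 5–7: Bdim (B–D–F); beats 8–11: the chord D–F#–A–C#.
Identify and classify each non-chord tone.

The harmony at that moment is E major seventh chord (E, G#, B, D#); A4 is not a chord tone.
It is approached by step down from B4 and left by step down to G#4.
Step in, step out in the same direction — a passing tone.
The harmony at that moment is B diminished triad (B, D, F); C5 is not a chord tone.
It is approached by step down from D5 and left by leap up to F5.
Step in, leap out — an escape tone.
The harmony at that moment is D major seventh chord (D, F#, A, C#); B4 is not a chord tone.
It is approached by leap down from D5 and left by step up to C#5.
Leap in, step out — an appoggiatura.

A4 (beat 2) — passing tone; C5 (beat 6) — escape tone; B4 (beat 10) — appoggiatura.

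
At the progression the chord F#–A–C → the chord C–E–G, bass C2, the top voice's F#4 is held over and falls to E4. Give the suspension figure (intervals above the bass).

4–3 suspension.

At the second chord the bass is C2. The suspended F#4 lies a fourth above the bass; after resolving down by step to E4, the interval above the bass becomes a third.
Suspension figures are named by those two intervals: 4–3.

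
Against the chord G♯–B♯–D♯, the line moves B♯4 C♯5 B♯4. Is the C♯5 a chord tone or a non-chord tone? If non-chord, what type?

Non-chord tone — a neighbor tone.

The harmony at that moment is G♯ major triad (G♯, B♯, D♯); C♯5 is not a chord tone.
It is approached by step up from B♯4 and left by step down to B♯4.
Step away and step back to the same note — a neighbor tone (upper neighbor).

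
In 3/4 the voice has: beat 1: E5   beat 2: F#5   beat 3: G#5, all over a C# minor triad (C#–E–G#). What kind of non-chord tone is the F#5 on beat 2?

The harmony at that moment is C# minor triad (C#, E, G#); F#5 is not a chord tone.
It is approached by step up from E5 and left by step up to G#5.
Step in, step out in the same direction — a passing tone.

Passing tone.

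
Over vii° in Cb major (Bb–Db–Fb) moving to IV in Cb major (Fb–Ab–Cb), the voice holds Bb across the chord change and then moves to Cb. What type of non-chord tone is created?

The harmony at that moment is Fb major triad (Fb, Ab, Cb); Bb is not a chord tone.
It is held over (the same pitch as the preceding Bb) and left by step up to Cb.
Held over from the previous chord and resolving up by step — a retardation.

Bb is a retardation.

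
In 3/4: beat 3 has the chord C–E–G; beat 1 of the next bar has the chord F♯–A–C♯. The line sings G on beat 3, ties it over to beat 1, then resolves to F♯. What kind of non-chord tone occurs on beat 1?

The harmony at that moment is F♯ minor triad (F♯, A, C♯); G is not a chord tone.
It is held over (the same pitch as the preceding G) and left by step down to F♯.
Held over from the previous chord and resolving down by step — a suspension.

Suspension.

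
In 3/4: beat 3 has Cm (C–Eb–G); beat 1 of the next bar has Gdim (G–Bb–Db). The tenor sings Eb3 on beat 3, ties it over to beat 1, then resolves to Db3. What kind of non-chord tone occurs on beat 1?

The harmony at that moment is G diminished triad (G, Bb, Db); Eb3 is not a chord tone.
It is held over (the same pitch as the preceding Eb3) and left by step down to Db3.
Held over from the previous chord and resolving down by step — a suspension.

Suspension.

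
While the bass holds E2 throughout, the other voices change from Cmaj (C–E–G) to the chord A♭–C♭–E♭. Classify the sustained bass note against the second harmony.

Pedal tone (pedal point).

The harmony at that moment is A♭ minor triad (A♭, C♭, E♭); E2 is not a chord tone.
It is held over (the same pitch as the preceding E2) and then sustained as the same pitch into the next harmony.
Sustained through a change of harmony — a pedal tone.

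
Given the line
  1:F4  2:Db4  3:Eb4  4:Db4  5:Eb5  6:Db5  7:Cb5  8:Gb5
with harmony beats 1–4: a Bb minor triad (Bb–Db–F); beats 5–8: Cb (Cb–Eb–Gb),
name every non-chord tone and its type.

Eb4 (beat 3) — neighbor tone; Db5 (beat 6) — passing tone.

The harmony at that moment is Bb minor triad (Bb, Db, F); Eb4 is not a chord tone.
It is approached by step up from Db4 and left by step down to Db4.
Step away and step back to the same note — a neighbor tone (upper neighbor).
The harmony at that moment is Cb major triad (Cb, Eb, Gb); Db5 is not a chord tone.
It is approached by step down from Eb5 and left by step down to Cb5.
Step in, step out in the same direction — a passing tone.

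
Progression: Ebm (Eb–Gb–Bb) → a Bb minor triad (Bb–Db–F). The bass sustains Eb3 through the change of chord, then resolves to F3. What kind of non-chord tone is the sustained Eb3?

Eb3 is a retardation.

The harmony at that moment is Bb minor triad (Bb, Db, F); Eb3 is not a chord tone.
It is held over (the same pitch as the preceding Eb3) and left by step up to F3.
Held over from the previous chord and resolving up by step — a retardation.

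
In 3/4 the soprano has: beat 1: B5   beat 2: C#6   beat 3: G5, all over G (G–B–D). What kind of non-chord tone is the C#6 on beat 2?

The harmony at that moment is G major triad (G, B, D); C#6 is not a chord tone.
It is approached by step up from B5 and left by leap down to G5.
Step in, leap out, on a weak beat — an escape tone.

Escape tone.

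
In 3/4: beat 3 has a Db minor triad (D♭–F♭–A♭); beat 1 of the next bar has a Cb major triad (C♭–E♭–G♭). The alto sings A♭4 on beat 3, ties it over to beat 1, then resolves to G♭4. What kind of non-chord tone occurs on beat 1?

Suspension.

The harmony at that moment is C♭ major triad (C♭, E♭, G♭); A♭4 is not a chord tone.
It is held over (the same pitch as the preceding A♭4) and left by step down to G♭4.
Held over from the previous chord and resolving down by step — a suspension.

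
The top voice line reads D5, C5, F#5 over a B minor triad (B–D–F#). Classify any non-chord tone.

C5 is an escape tone.

The harmony at that moment is B minor triad (B, D, F#); C5 is not a chord tone.
It is approached by step down from D5 and left by leap up to F#5.
Step in, leap out — an escape tone.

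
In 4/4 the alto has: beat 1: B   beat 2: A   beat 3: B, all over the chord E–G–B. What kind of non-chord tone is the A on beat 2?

The harmony at that moment is E minor triad (E, G, B); A is not a chord tone.
It is approached by step down from B and left by step up to B.
Step away and step back to the same note — a neighbor tone (lower neighbor).

Lower neighbor tone.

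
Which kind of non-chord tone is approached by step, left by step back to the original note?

Neighbor tone.

Approach: by step. Departure: by step in the opposite direction, back to the starting pitch.
Stepwise on both sides but reversing to return to the same chord tone — a neighbor tone. (Had it continued onward in the same direction it would be a passing tone instead.)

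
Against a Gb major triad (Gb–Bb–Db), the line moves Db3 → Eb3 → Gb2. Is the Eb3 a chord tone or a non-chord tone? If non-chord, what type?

Non-chord tone — an escape tone.

The harmony at that moment is Gb major triad (Gb, Bb, Db); Eb3 is not a chord tone.
It is approached by step up from Db3 and left by leap down to Gb2.
Step in, leap out — an escape tone.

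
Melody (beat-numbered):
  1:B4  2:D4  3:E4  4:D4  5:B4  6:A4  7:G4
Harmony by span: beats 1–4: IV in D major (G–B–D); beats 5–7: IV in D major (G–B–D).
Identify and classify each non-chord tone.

E4 (beat 3) — neighbor tone; A4 (beat 6) — passing tone.

The harmony at that moment is G major triad (G, B, D); E4 is not a chord tone.
It is approached by step up from D4 and left by step down to D4.
Step away and step back to the same note — a neighbor tone (upper neighbor).
The harmony at that moment is G major triad (G, B, D); A4 is not a chord tone.
It is approached by step down from B4 and left by step down to G4.
Step in, step out in the same direction — a passing tone.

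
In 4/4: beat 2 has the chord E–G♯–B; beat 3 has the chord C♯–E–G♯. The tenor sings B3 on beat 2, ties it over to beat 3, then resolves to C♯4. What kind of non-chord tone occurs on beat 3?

The harmony at that moment is C♯ minor triad (C♯, E, G♯); B3 is not a chord tone.
It is held over (the same pitch as the preceding B3) and left by step up to C♯4.
Held over from the previous chord and resolving up by step — a retardation.

Retardation.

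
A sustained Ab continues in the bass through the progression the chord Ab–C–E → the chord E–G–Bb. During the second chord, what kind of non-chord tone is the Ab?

Pedal tone (pedal point).

The harmony at that moment is E diminished triad (E, G, Bb); Ab is not a chord tone.
It is held over (the same pitch as the preceding Ab) and then sustained as the same pitch into the next harmony.
Sustained through a change of harmony — a pedal tone.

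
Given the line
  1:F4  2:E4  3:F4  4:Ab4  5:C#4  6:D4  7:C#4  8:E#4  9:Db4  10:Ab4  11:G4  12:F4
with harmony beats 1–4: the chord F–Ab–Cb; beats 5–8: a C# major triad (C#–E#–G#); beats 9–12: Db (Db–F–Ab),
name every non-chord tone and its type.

E4 (beat 2) — neighbor tone; D4 (beat 6) — neighbor tone; G4 (beat 11) — passing tone.

The harmony at that moment is F diminished triad (F, Ab, Cb); E4 is not a chord tone.
It is approached by step down from F4 and left by step up to F4.
Step away and step back to the same note — a neighbor tone (lower neighbor).
The harmony at that moment is C# major triad (C#, E#, G#); D4 is not a chord tone.
It is approached by step up from C#4 and left by step down to C#4.
Step away and step back to the same note — a neighbor tone (upper neighbor).
The harmony at that moment is Db major triad (Db, F, Ab); G4 is not a chord tone.
It is approached by step down from Ab4 and left by step down to F4.
Step in, step out in the same direction — a passing tone.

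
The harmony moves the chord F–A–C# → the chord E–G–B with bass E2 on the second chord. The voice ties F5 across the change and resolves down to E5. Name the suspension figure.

9–8 suspension.

At the second chord the bass is E2. The suspended F5 lies a ninth above the bass; after resolving down by step to E5, the interval above the bass becomes an octave.
Suspension figures are named by those two intervals: 9–8.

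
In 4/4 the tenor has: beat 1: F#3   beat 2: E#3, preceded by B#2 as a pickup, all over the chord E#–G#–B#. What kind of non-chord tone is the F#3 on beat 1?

The harmony at that moment is E# minor triad (E#, G#, B#); F#3 is not a chord tone.
It is approached by leap up from B#2 and left by step down to E#3.
Leap in, step out, metrically accented — an appoggiatura.

Appoggiatura.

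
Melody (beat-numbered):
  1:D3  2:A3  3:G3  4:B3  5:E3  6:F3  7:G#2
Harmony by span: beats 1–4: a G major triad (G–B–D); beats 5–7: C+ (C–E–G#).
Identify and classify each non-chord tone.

The harmony at that moment is G major triad (G, B, D); A3 is not a chord tone.
It is approached by leap up from D3 and left by step down to G3.
Leap in, step out — an appoggiatura.
The harmony at that moment is C augmented triad (C, E, G#); F3 is not a chord tone.
It is approached by step up from E3 and left by leap down to G#2.
Step in, leap out — an escape tone.

A3 (beat 2) — appoggiatura; F3 (beat 6) — escape tone.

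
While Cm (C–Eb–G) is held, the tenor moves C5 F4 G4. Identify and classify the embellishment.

F4 is an appoggiatura.

The harmony at that moment is C minor triad (C, Eb, G); F4 is not a chord tone.
It is approached by leap down from C5 and left by step up to G4.
Leap in, step out — an appoggiatura.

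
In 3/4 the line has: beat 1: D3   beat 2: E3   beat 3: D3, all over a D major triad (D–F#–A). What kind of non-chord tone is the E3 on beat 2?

Upper neighbor tone.

The harmony at that moment is D major triad (D, F#, A); E3 is not a chord tone.
It is approached by step up from D3 and left by step down to D3.
Step away and step back to the same note — a neighbor tone (upper neighbor).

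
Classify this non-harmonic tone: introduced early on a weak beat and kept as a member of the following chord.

Approach: ahead of the chord change (typically by step), so it is dissonant against the current harmony. Departure: none — the same pitch is restated or held and is a chord tone of the new harmony.
Dissonant first, consonant once the harmony catches up: the note simply arrives early — an anticipation. (The reverse timing, consonant first and dissonant after the change, would be a suspension or retardation.)

Anticipation.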